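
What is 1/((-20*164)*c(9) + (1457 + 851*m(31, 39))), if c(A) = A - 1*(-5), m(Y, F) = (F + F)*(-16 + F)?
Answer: 1/1482231 ≈ 6.7466e-7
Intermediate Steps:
m(Y, F) = 2*F*(-16 + F) (m(Y, F) = (2*F)*(-16 + F) = 2*F*(-16 + F))
c(A) = 5 + A (c(A) = A + 5 = 5 + A)
1/((-20*164)*c(9) + (1457 + 851*m(31, 39))) = 1/((-20*164)*(5 + 9) + (1457 + 851*(2*39*(-16 + 39)))) = 1/(-3280*14 + (1457 + 851*(2*39*23))) = 1/(-45920 + (1457 + 851*1794)) = 1/(-45920 + (1457 + 1526694)) = 1/(-45920 + 1528151) = 1/1482231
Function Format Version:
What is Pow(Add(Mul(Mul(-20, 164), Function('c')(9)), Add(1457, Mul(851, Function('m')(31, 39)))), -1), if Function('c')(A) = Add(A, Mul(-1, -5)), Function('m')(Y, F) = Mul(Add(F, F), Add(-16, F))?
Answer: Rational(1, 1482231) ≈ 6.7466e-7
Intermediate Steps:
Function('m')(Y, F) = Mul(2, F, Add(-16, F)) (Function('m')(Y, F) = Mul(Mul(2, F), Add(-16, F)) = Mul(2, F, Add(-16, F)))
Function('c')(A) = Add(5, A) (Function('c')(A) = Add(A, 5) = Add(5, A))
Pow(Add(Mul(Mul(-20, 164), Function('c')(9)), Add(1457, Mul(851, Function('m')(31, 39)))), -1) = Pow(Add(Mul(Mul(-20, 164), Add(5, 9)), Add(1457, Mul(851, Mul(2, 39, Add(-16, 39))))), -1) = Pow(Add(Mul(-3280, 14), Add(1457, Mul(851, Mul(2, 39, 23)))), -1) = Pow(Add(-45920, Add(1457, Mul(851, 1794))), -1) = Pow(Add(-45920, Add(1457, 1526694)), -1) = Pow(Add(-45920, 1528151), -1) = Pow(1482231, -1) = Rational(1, 1482231)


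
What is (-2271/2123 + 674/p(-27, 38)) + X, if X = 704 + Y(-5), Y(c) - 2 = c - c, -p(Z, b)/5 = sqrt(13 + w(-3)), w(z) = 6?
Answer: 1496567/2123 - 674*sqrt(19)/95 ≈ 674.00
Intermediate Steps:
p(Z, b) = -5*sqrt(19) (p(Z, b) = -5*sqrt(13 + 6) = -5*sqrt(19))
Y(c) = 2 (Y(c) = 2 + (c - c) = 2 + 0 = 2)
X = 706 (X = 704 + 2 = 706)
(-2271/2123 + 674/p(-27, 38)) + X = (-2271/2123 + 674/((-5*sqrt(19)))) + 706 = (-2271*1/2123 + 674*(-sqrt(19)/95)) + 706 = (-2271/2123 - 674*sqrt(19)/95) + 706 = 1496567/2123 - 674*sqrt(19)/95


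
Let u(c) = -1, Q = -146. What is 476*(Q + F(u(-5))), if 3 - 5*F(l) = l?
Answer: -345576/5 ≈ -69115.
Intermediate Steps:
F(l) = ⅗ - l/5
476*(Q + F(u(-5))) = 476*(-146 + (⅗ - ⅕*(-1))) = 476*(-146 + (⅗ + ⅕)) = 476*(-146 + ⅘) = 476*(-726/5) = -345576/5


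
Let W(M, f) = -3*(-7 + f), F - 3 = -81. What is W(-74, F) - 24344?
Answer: -24089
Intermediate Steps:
F = -78 (F = 3 - 81 = -78)
W(M, f) = 21 - 3*f
W(-74, F) - 24344 = (21 - 3*(-78)) - 24344 = (21 + 234) - 24344 = 255 - 24344 = -24089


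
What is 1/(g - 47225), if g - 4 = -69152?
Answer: -1/116373 ≈ -8.5931e-6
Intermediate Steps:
g = -69148 (g = 4 - 69152 = -69148)
1/(g - 47225) = 1/(-69148 - 47225) = 1/(-116373) = -1/116373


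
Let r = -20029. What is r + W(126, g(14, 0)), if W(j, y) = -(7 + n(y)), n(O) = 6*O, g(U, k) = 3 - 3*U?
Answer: -19802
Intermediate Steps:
W(j, y) = -7 - 6*y (W(j, y) = -(7 + 6*y) = -7 - 6*y)
r + W(126, g(14, 0)) = -20029 + (-7 - 6*(3 - 3*14)) = -20029 + (-7 - 6*(3 - 42)) = -20029 + (-7 - 6*(-39)) = -20029 + (-7 + 234) = -20029 + 227 = -19802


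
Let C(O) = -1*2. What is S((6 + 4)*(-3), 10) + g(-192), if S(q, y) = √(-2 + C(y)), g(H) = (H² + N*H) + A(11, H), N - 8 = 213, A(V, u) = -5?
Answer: -5573 + 2*I ≈ -5573.0 + 2.0*I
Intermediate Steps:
C(O) = -2
N = 221 (N = 8 + 213 = 221)
g(H) = -5 + H² + 221*H (g(H) = (H² + 221*H) - 5 = -5 + H² + 221*H)
S(q, y) = 2*I (S(q, y) = √(-2 - 2) = √(-4) = 2*I)
S((6 + 4)*(-3), 10) + g(-192) = 2*I + (-5 + (-192)² + 221*(-192)) = 2*I + (-5 + 36864 - 42432) = 2*I - 5573 = -5573 + 2*I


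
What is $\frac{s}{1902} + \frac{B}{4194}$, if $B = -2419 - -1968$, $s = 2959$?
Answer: $\frac{962687}{664749} \approx 1.4482$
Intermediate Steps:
$B = -451$ ($B = -2419 + 1968 = -451$)
$\frac{s}{1902} + \frac{B}{4194} = \frac{2959}{1902} - \frac{451}{4194} = \frac{962687}{664749}$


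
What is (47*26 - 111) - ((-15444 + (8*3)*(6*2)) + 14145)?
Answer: 2122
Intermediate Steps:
(47*26 - 111) - ((-15444 + (8*3)*(6*2)) + 14145) = (1222 - 111) - ((-15444 + 24*12) + 14145) = 1111 - ((-15444 + 288) + 14145) = 1111 - (-15156 + 14145) = 1111 - 1*(-1011) = 1111 + 1011 = 2122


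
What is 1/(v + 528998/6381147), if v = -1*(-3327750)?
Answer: 6381147/21234862458248 ≈ 3.0050e-7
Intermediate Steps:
v = 3327750
1/(v + 528998/6381147) = 1/(3327750 + 528998/6381147) = 1/(21234862458248/6381147) = 6381147/21234862458248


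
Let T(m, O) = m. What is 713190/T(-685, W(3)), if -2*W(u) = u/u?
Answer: -142638/137 ≈ -1041.2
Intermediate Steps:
W(u) = -½ (W(u) = -u/(2*u) = -½*1 = -½)
713190/T(-685, W(3)) = 713190/(-685) = 713190*(-1/685) = -142638/137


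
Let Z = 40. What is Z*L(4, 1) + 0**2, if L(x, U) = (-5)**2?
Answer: 1000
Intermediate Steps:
L(x, U) = 25
Z*L(4, 1) + 0**2 = 40*25 + 0**2 = 1000 + 0 = 1000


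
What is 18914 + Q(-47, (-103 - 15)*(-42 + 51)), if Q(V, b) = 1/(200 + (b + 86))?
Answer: 14677263/776 ≈ 18914.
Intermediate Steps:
Q(V, b) = 1/(286 + b) (Q(V, b) = 1/(200 + (86 + b)) = 1/(286 + b))
18914 + Q(-47, (-103 - 15)*(-42 + 51)) = 18914 + 1/(286 + (-103 - 15)*(-42 + 51)) = 18914 + 1/(286 - 118*9) = 18914 + 1/(286 - 1062) = 18914 + 1/(-776) = 18914 - 1/776 = 14677263/776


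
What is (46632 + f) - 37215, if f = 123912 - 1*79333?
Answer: 53996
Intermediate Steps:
f = 44579 (f = 123912 - 79333 = 44579)
(46632 + f) - 37215 = (46632 + 44579) - 37215 = 91211 - 37215 = 53996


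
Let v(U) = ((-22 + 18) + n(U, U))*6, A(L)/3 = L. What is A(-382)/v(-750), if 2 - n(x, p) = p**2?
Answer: 191/562502 ≈ 0.00033955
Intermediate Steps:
n(x, p) = 2 - p**2
A(L) = 3*L
v(U) = -12 - 6*U**2 (v(U) = ((-22 + 18) + (2 - U**2))*6 = (-4 + (2 - U**2))*6 = (-2 - U**2)*6 = -12 - 6*U**2)
A(-382)/v(-750) = (3*(-382))/(-12 - 6*(-750)**2) = -1146/(-12 - 6*562500) = -1146/(-12 - 3375000) = -1146/(-3375012) = -1146*(-1/3375012) = 191/562502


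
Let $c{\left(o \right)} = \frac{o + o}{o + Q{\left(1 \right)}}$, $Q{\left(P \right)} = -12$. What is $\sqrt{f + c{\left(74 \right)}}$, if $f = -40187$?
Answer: $\frac{i \sqrt{38617413}}{31} \approx 200.46 i$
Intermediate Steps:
$c{\left(o \right)} = \frac{2 o}{-12 + o}$ ($c{\left(o \right)} = \frac{o + o}{o - 12} = \frac{2 o}{-12 + o}$)
$\sqrt{f + c{\left(74 \right)}} = \sqrt{-40187 + 2 \cdot 74 \frac{1}{-12 + 74}} = \sqrt{-40187 + 2 \cdot 74 \cdot \frac{1}{62}} = \sqrt{-40187 + \frac{74}{31}} = \sqrt{- \frac{1245723}{31}} = \frac{i \sqrt{38617413}}{31}$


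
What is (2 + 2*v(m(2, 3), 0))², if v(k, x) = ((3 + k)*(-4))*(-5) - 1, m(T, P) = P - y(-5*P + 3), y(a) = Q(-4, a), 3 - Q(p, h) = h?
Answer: 129600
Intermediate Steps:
Q(p, h) = 3 - h
y(a) = 3 - a
m(T, P) = -4*P (m(T, P) = P - (3 - (-5*P + 3)) = P - (3 - (3 - 5*P)) = P - (3 + (-3 + 5*P)) = P - 5*P = -4*P)
v(k, x) = 59 + 20*k (v(k, x) = (-12 - 4*k)*(-5) - 1 = (60 + 20*k) - 1 = 59 + 20*k)
(2 + 2*v(m(2, 3), 0))² = (2 + 2*(59 + 20*(-4*3)))² = (2 + 2*(59 + 20*(-12)))² = (2 + 2*(59 - 240))² = (2 + 2*(-181))² = (2 - 362)² = (-360)² = 129600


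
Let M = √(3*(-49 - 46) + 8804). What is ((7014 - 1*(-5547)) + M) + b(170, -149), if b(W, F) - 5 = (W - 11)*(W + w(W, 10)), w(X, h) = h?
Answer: 41186 + √8519 ≈ 41278.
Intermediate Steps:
b(W, F) = 5 + (-11 + W)*(10 + W) (b(W, F) = 5 + (W - 11)*(W + 10) = 5 + (-11 + W)*(10 + W))
M = √8519 (M = √(3*(-95) + 8804) = √(-285 + 8804) = √8519 ≈ 92.298)
((7014 - 1*(-5547)) + M) + b(170, -149) = ((7014 - 1*(-5547)) + √8519) + (-105 + 170² - 1*170) = ((7014 + 5547) + √8519) + (-105 + 28900 - 170) = (12561 + √8519) + 28625 = 41186 + √8519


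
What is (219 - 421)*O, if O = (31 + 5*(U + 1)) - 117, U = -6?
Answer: 22422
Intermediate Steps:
O = -111 (O = (31 + 5*(-6 + 1)) - 117 = (31 + 5*(-5)) - 117 = (31 - 25) - 117 = 6 - 117 = -111)
(219 - 421)*O = (219 - 421)*(-111) = -202*(-111) = 22422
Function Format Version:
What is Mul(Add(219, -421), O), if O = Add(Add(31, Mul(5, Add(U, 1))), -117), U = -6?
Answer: 22422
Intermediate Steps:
O = -111 (O = Add(Add(31, Mul(5, Add(-6, 1))), -117) = Add(Add(31, Mul(5, -5)), -117) = Add(Add(31, -25), -117) = Add(6, -117) = -111)
Mul(Add(219, -421), O) = Mul(Add(219, -421), -111) = Mul(-202, -111) = 22422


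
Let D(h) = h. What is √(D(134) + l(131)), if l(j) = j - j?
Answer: √134 ≈ 11.576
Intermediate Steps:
l(j) = 0
√(D(134) + l(131)) = √(134 + 0) = √134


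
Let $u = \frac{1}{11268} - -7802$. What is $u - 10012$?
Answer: $- \frac{24902279}{11268} \approx -2210.0$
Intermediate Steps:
$u = \frac{87912937}{11268}$ ($u = \frac{1}{11268} + 7802 = \frac{87912937}{11268} \approx 7802.0$)
$u - 10012 = \frac{87912937}{11268} - 10012 = - \frac{24902279}{11268}$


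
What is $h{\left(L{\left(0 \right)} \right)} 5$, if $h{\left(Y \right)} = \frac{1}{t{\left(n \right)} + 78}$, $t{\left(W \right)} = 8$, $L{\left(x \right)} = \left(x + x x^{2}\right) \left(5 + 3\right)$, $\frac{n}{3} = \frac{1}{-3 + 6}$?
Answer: $\frac{5}{86} \approx 0.05814$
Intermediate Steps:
$n = 1$ ($n = \frac{3}{-3 + 6} = \frac{3}{3} = 3 \cdot \frac{1}{3} = 1$)
$L{\left(x \right)} = 8 x + 8 x^{3}$ ($L{\left(x \right)} = \left(x + x^{3}\right) 8 = 8 x + 8 x^{3}$)
$h{\left(Y \right)} = \frac{1}{86}$ ($h{\left(Y \right)} = \frac{1}{8 + 78} = \frac{1}{86}$)
$h{\left(L{\left(0 \right)} \right)} 5 = \frac{1}{86} \cdot 5 = \frac{5}{86}$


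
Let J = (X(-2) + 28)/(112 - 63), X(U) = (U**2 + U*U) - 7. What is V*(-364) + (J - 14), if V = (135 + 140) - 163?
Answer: -1998289/49 ≈ -40781.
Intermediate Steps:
V = 112 (V = 275 - 163 = 112)
X(U) = -7 + 2*U**2 (X(U) = (U**2 + U**2) - 7 = 2*U**2 - 7 = -7 + 2*U**2)
J = 29/49 (J = ((-7 + 2*(-2)**2) + 28)/(112 - 63) = ((-7 + 2*4) + 28)/49 = ((-7 + 8) + 28)*(1/49) = (1 + 28)*(1/49) = 29*(1/49) = 29/49 ≈ 0.59184)
V*(-364) + (J - 14) = 112*(-364) + (29/49 - 14) = -40768 - 657/49 = -1998289/49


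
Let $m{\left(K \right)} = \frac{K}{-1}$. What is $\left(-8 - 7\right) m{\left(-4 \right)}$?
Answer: $-60$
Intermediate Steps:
$m{\left(K \right)} = - K$ ($m{\left(K \right)} = K \left(-1\right) = - K$)
$\left(-8 - 7\right) m{\left(-4 \right)} = \left(-8 - 7\right) \left(\left(-1\right) \left(-4\right)\right) = \left(-15\right) 4 = -60$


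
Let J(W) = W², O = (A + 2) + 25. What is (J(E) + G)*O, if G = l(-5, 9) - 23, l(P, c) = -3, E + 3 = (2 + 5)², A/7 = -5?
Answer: -16720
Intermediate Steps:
A = -35 (A = 7*(-5) = -35)
E = 46 (E = -3 + (2 + 5)² = -3 + 7² = -3 + 49 = 46)
O = -8 (O = (-35 + 2) + 25 = -33 + 25 = -8)
G = -26 (G = -3 - 23 = -26)
(J(E) + G)*O = (46² - 26)*(-8) = (2116 - 26)*(-8) = 2090*(-8) = -16720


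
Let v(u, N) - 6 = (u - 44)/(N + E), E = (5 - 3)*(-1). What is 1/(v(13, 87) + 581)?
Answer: 85/49864 ≈ 0.0017046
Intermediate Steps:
E = -2 (E = 2*(-1) = -2)
v(u, N) = 6 + (-44 + u)/(-2 + N) (v(u, N) = 6 + (u - 44)/(N - 2) = 6 + (-44 + u)/(-2 + N))
1/(v(13, 87) + 581) = 1/((-56 + 13 + 6*87)/(-2 + 87) + 581) = 1/((-56 + 13 + 522)/85 + 581) = 1/((1/85)*479 + 581) = 1/(479/85 + 581) = 1/(49864/85) = 85/49864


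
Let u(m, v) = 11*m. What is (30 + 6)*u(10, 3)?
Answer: 3960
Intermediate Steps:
(30 + 6)*u(10, 3) = (30 + 6)*(11*10) = 36*110 = 3960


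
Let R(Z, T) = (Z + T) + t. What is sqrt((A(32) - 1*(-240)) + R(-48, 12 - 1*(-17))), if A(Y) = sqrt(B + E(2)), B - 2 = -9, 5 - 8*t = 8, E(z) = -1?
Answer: sqrt(3530 + 32*I*sqrt(2))/4 ≈ 14.854 + 0.095209*I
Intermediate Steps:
t = -3/8 (t = 5/8 - 1/8*8 = 5/8 - 1 = -3/8 ≈ -0.37500)
R(Z, T) = -3/8 + T + Z (R(Z, T) = (Z + T) - 3/8 = (T + Z) - 3/8 = -3/8 + T + Z)
B = -7 (B = 2 - 9 = -7)
A(Y) = 2*I*sqrt(2) (A(Y) = sqrt(-7 - 1) = sqrt(-8) = 2*I*sqrt(2))
sqrt((A(32) - 1*(-240)) + R(-48, 12 - 1*(-17))) = sqrt((2*I*sqrt(2) - 1*(-240)) + (-3/8 + (12 - 1*(-17)) - 48)) = sqrt((2*I*sqrt(2) + 240) + (-3/8 + (12 + 17) - 48)) = sqrt((240 + 2*I*sqrt(2)) + (-3/8 + 29 - 48)) = sqrt((240 + 2*I*sqrt(2)) - 155/8) = sqrt(1765/8 + 2*I*sqrt(2))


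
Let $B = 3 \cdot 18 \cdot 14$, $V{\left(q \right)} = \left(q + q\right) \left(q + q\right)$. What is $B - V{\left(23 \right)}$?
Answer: $-1360$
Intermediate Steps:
$V{\left(q \right)} = 4 q^{2}$ ($V{\left(q \right)} = 2 q 2 q = 4 q^{2}$)
$B = 756$ ($B = 54 \cdot 14 = 756$)
$B - V{\left(23 \right)} = 756 - 4 \cdot 23^{2} = 756 - 4 \cdot 529 = 756 - 2116 = -1360$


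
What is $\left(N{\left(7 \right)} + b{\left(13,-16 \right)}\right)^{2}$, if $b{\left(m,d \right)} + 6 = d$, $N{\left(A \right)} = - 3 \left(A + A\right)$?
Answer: $4096$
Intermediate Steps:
$N{\left(A \right)} = - 6 A$ ($N{\left(A \right)} = - 3 \cdot 2 A = - 6 A$)
$b{\left(m,d \right)} = -6 + d$
$\left(N{\left(7 \right)} + b{\left(13,-16 \right)}\right)^{2} = \left(\left(-6\right) 7 - 22\right)^{2} = \left(-42 - 22\right)^{2} = \left(-64\right)^{2} = 4096$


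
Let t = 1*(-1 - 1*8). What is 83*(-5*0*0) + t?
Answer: -9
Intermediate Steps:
t = -9 (t = 1*(-1 - 8) = 1*(-9) = -9)
83*(-5*0*0) + t = 83*(-5*0*0) - 9 = 83*(0*0) - 9 = 83*0 - 9 = 0 - 9 = -9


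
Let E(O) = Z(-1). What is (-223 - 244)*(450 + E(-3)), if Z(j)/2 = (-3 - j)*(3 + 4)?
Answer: -197074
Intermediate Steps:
Z(j) = -42 - 14*j (Z(j) = 2*((-3 - j)*(3 + 4)) = 2*((-3 - j)*7) = 2*(-21 - 7*j) = -42 - 14*j)
E(O) = -28 (E(O) = -42 - 14*(-1) = -42 + 14 = -28)
(-223 - 244)*(450 + E(-3)) = (-223 - 244)*(450 - 28) = -467*422 = -197074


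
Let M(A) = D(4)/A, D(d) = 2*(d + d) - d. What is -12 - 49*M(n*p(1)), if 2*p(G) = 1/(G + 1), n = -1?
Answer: 2340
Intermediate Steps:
D(d) = 3*d (D(d) = 2*(2*d) - d = 4*d - d = 3*d)
p(G) = 1/(2*(1 + G)) (p(G) = 1/(2*(G + 1)) = 1/(2*(1 + G)))
M(A) = 12/A (M(A) = (3*4)/A = 12/A)
-12 - 49*M(n*p(1)) = -12 - 588/((-1/(2*(1 + 1)))) = -12 - 588/((-1/(2*2))) = -12 - 588/((-1*¼)) = -12 - 588/(-¼) = -12 - 588*(-4) = -12 - 49*(-48) = -12 + 2352 = 2340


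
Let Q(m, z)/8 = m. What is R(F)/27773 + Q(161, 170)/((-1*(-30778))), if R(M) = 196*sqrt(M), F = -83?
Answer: 644/15389 + 196*I*sqrt(83)/27773 ≈ 0.041848 + 0.064294*I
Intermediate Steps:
Q(m, z) = 8*m
R(F)/27773 + Q(161, 170)/((-1*(-30778))) = (196*sqrt(-83))/27773 + (8*161)/((-1*(-30778))) = (196*(I*sqrt(83)))*(1/27773) + 1288/30778 = (196*I*sqrt(83))*(1/27773) + 1288*(1/30778) = 196*I*sqrt(83)/27773 + 644/15389 = 644/15389 + 196*I*sqrt(83)/27773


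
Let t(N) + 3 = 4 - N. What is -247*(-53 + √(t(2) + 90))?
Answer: 13091 - 247*√89 ≈ 10761.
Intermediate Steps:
t(N) = 1 - N (t(N) = -3 + (4 - N) = 1 - N)
-247*(-53 + √(t(2) + 90)) = -247*(-53 + √((1 - 1*2) + 90)) = -247*(-53 + √((1 - 2) + 90)) = -247*(-53 + √(-1 + 90)) = -247*(-53 + √89) = 13091 - 247*√89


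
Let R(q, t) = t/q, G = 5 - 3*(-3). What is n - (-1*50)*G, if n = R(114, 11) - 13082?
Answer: -1411537/114 ≈ -12382.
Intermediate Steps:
G = 14 (G = 5 + 9 = 14)
n = -1491337/114 (n = 11/114 - 13082 = -1491337/114 ≈ -13082.)
n - (-1*50)*G = -1491337/114 - (-1*50)*14 = -1491337/114 - (-50)*14 = -1491337/114 - 1*(-700) = -1491337/114 + 700 = -1411537/114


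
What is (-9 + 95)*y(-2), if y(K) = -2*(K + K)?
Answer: 688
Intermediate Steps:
y(K) = -4*K
(-9 + 95)*y(-2) = (-9 + 95)*(-4*(-2)) = 86*8 = 688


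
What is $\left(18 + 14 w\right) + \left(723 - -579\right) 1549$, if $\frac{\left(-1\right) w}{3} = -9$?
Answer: $2017194$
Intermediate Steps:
$w = 27$ ($w = \left(-3\right) \left(-9\right) = 27$)
$\left(18 + 14 w\right) + \left(723 - -579\right) 1549 = \left(18 + 14 \cdot 27\right) + \left(723 - -579\right) 1549 = \left(18 + 378\right) + \left(723 + 579\right) 1549 = 396 + 1302 \cdot 1549 = 396 + 2016798 = 2017194$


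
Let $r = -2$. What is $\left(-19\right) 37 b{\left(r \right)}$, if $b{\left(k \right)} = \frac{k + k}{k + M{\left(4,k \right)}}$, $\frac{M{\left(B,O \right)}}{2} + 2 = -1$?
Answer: $- \frac{703}{2} \approx -351.5$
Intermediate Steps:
$M{\left(B,O \right)} = -6$ ($M{\left(B,O \right)} = -4 + 2 \left(-1\right) = -4 - 2 = -6$)
$b{\left(k \right)} = \frac{2 k}{-6 + k}$ ($b{\left(k \right)} = \frac{k + k}{k - 6} = \frac{2 k}{-6 + k}$)
$\left(-19\right) 37 b{\left(r \right)} = \left(-19\right) 37 \cdot 2 \left(-2\right) \frac{1}{-6 - 2} = - 703 \cdot 2 \left(-2\right) \frac{1}{-8} = - 703 \cdot 2 \left(-2\right) \left(- \frac{1}{8}\right) = \left(-703\right) \frac{1}{2} = - \frac{703}{2}$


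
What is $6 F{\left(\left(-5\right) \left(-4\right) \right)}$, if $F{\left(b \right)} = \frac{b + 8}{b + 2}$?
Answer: $\frac{84}{11} \approx 7.6364$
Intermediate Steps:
$F{\left(b \right)} = \frac{8 + b}{2 + b}$
$6 F{\left(\left(-5\right) \left(-4\right) \right)} = 6 \frac{8 - -20}{2 - -20} = 6 \frac{8 + 20}{2 + 20} = 6 \cdot \frac{1}{22} \cdot 28 = 6 \cdot \frac{14}{11} = \frac{84}{11}$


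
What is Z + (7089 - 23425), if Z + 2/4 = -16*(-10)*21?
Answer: -25953/2 ≈ -12977.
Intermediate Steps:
Z = 6719/2 (Z = -½ - 16*(-10)*21 = -½ + 160*21 = -½ + 3360 = 6719/2 ≈ 3359.5)
Z + (7089 - 23425) = 6719/2 + (7089 - 23425) = 6719/2 - 16336 = -25953/2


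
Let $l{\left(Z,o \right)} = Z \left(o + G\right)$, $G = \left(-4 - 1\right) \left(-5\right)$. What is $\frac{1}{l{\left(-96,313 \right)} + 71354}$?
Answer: $\frac{1}{38906} \approx 2.5703 \cdot 10^{-5}$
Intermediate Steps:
$G = 25$ ($G = \left(-5\right) \left(-5\right) = 25$)
$l{\left(Z,o \right)} = Z \left(25 + o\right)$ ($l{\left(Z,o \right)} = Z \left(o + 25\right) = Z \left(25 + o\right)$)
$\frac{1}{l{\left(-96,313 \right)} + 71354} = \frac{1}{- 96 \left(25 + 313\right) + 71354} = \frac{1}{\left(-96\right) 338 + 71354} = \frac{1}{-32448 + 71354} = \frac{1}{38906}$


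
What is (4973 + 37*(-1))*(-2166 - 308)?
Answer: -12211664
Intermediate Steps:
(4973 + 37*(-1))*(-2166 - 308) = (4973 - 37)*(-2474) = 4936*(-2474) = -12211664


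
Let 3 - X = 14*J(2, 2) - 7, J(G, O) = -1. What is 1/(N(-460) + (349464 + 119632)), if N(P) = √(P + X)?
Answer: 117274/55012764413 - I*√109/110025528826 ≈ 2.1318e-6 - 9.489e-11*I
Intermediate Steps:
X = 24 (X = 3 - (14*(-1) - 7) = 3 - (-14 - 7) = 3 - 1*(-21) = 3 + 21 = 24)
N(P) = √(24 + P) (N(P) = √(P + 24) = √(24 + P))
1/(N(-460) + (349464 + 119632)) = 1/(√(24 - 460) + (349464 + 119632)) = 1/(√(-436) + 469096) = 1/(2*I*√109 + 469096) = 1/(469096 + 2*I*√109)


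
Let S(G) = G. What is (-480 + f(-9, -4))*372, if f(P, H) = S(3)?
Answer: -177444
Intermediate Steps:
f(P, H) = 3
(-480 + f(-9, -4))*372 = (-480 + 3)*372 = -477*372 = -177444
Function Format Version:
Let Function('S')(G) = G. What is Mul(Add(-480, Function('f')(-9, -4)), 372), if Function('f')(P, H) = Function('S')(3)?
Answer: -177444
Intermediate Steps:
Function('f')(P, H) = 3
Mul(Add(-480, Function('f')(-9, -4)), 372) = Mul(Add(-480, 3), 372) = Mul(-477, 372) = -177444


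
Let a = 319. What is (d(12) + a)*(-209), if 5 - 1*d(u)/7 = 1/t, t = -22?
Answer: -148105/2 ≈ -74053.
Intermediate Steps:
d(u) = 777/22 (d(u) = 35 - 7/(-22) = 35 - 7*(-1/22) = 35 + 7/22 = 777/22)
(d(12) + a)*(-209) = (777/22 + 319)*(-209) = (7795/22)*(-209) = -148105/2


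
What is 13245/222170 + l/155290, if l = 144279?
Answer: 1705564074/1725038965 ≈ 0.98871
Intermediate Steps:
13245/222170 + l/155290 = 13245/222170 + 144279/155290 = 13245*(1/222170) + 144279*(1/155290) = 2649/44434 + 144279/155290 = 1705564074/1725038965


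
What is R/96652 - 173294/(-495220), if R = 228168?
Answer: 1474347371/543909130 ≈ 2.7107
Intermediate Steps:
R/96652 - 173294/(-495220) = 228168/96652 - 173294/(-495220) = 228168*(1/96652) - 173294*(-1/495220) = 57042/24163 + 7877/22510 = 1474347371/543909130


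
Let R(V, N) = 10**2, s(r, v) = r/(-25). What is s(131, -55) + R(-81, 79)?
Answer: 2369/25 ≈ 94.760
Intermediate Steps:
s(r, v) = -r/25 (s(r, v) = r*(-1/25) = -r/25)
R(V, N) = 100
s(131, -55) + R(-81, 79) = -1/25*131 + 100 = -131/25 + 100 = 2369/25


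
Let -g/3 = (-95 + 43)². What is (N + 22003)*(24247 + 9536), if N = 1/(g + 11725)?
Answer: 2685641745720/3613 ≈ 7.4333e+8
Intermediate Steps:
g = -8112 (g = -3*(-95 + 43)² = -3*(-52)² = -3*2704 = -8112)
N = 1/3613 (N = 1/(-8112 + 11725) = 1/3613 ≈ 0.00027678)
(N + 22003)*(24247 + 9536) = (1/3613 + 22003)*(24247 + 9536) = (79496840/3613)*33783 = 2685641745720/3613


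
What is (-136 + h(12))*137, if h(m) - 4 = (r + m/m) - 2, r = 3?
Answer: -17810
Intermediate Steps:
h(m) = 6 (h(m) = 4 + ((3 + m/m) - 2) = 4 + ((3 + 1) - 2) = 4 + (4 - 2) = 4 + 2 = 6)
(-136 + h(12))*137 = (-136 + 6)*137 = -130*137 = -17810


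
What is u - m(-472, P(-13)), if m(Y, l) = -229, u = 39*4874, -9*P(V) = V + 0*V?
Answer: 190315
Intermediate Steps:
P(V) = -V/9 (P(V) = -(V + 0*V)/9 = -(V + 0)/9 = -V/9)
u = 190086
u - m(-472, P(-13)) = 190086 - 1*(-229) = 190086 + 229 = 190315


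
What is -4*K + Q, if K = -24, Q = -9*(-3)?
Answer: 123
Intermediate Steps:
Q = 27
-4*K + Q = -4*(-24) + 27 = 96 + 27 = 123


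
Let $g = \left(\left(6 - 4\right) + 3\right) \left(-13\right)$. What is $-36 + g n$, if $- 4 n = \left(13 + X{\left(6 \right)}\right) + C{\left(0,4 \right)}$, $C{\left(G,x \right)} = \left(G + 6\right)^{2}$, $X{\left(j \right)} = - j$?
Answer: $\frac{2651}{4} \approx 662.75$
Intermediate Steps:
$g = -65$ ($g = \left(2 + 3\right) \left(-13\right) = 5 \left(-13\right) = -65$)
$C{\left(G,x \right)} = \left(6 + G\right)^{2}$
$n = - \frac{43}{4}$ ($n = - \frac{\left(13 - 6\right) + \left(6 + 0\right)^{2}}{4} = - \frac{\left(13 - 6\right) + 6^{2}}{4} = - \frac{7 + 36}{4} = \left(- \frac{1}{4}\right) 43 = - \frac{43}{4} \approx -10.75$)
$-36 + g n = -36 - - \frac{2795}{4} = -36 + \frac{2795}{4} = \frac{2651}{4}$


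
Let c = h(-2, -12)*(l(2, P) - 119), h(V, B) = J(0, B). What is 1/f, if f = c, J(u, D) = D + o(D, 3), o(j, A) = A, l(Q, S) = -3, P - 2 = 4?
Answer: 1/1098 ≈ 0.00091075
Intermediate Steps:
P = 6 (P = 2 + 4 = 6)
J(u, D) = 3 + D (J(u, D) = D + 3 = 3 + D)
h(V, B) = 3 + B
c = 1098 (c = (3 - 12)*(-3 - 119) = -9*(-122) = 1098)
f = 1098
1/f = 1/1098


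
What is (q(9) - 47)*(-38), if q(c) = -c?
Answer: 2128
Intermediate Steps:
(q(9) - 47)*(-38) = (-1*9 - 47)*(-38) = (-9 - 47)*(-38) = -56*(-38) = 2128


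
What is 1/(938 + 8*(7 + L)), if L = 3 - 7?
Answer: 1/962 ≈ 0.0010395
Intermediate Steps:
L = -4
1/(938 + 8*(7 + L)) = 1/(938 + 8*(7 - 4)) = 1/(938 + 8*3) = 1/(938 + 24) = 1/962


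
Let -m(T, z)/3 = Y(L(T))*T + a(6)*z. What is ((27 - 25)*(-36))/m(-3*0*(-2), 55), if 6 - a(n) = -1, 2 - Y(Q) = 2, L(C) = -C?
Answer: 24/385 ≈ 0.062338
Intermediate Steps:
Y(Q) = 0 (Y(Q) = 2 - 1*2 = 2 - 2 = 0)
a(n) = 7 (a(n) = 6 - 1*(-1) = 6 + 1 = 7)
m(T, z) = -21*z (m(T, z) = -3*(0*T + 7*z) = -3*(0 + 7*z) = -21*z)
((27 - 25)*(-36))/m(-3*0*(-2), 55) = ((27 - 25)*(-36))/((-21*55)) = (2*(-36))/(-1155) = -72*(-1/1155) = 24/385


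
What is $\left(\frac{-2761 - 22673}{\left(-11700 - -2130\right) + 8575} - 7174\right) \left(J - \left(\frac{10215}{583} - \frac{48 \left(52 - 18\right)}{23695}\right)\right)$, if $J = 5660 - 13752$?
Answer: $\frac{796803169190448344}{13745114075} \approx 5.797 \cdot 10^{7}$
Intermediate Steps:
$J = -8092$
$\left(\frac{-2761 - 22673}{\left(-11700 - -2130\right) + 8575} - 7174\right) \left(J - \left(\frac{10215}{583} - \frac{48 \left(52 - 18\right)}{23695}\right)\right) = \left(\frac{-2761 - 22673}{\left(-11700 - -2130\right) + 8575} - 7174\right) \left(-8092 - \left(\frac{10215}{583} - \frac{48 \left(52 - 18\right)}{23695}\right)\right) = \left(- \frac{25434}{\left(-11700 + 2130\right) + 8575} - 7174\right) \left(-8092 - \left(\frac{10215}{583} - 48 \cdot 34 \cdot \frac{1}{23695}\right)\right) = \left(- \frac{25434}{-9570 + 8575} - 7174\right) \left(-8092 + \left(1632 \cdot \frac{1}{23695} - \frac{10215}{583}\right)\right) = \left(- \frac{25434}{-995} - 7174\right) \left(-8092 + \left(\frac{1632}{23695} - \frac{10215}{583}\right)\right) = \left(\left(-25434\right) \left(- \frac{1}{995}\right) - 7174\right) \left(-8092 - \frac{241092969}{13814185}\right) = \left(\frac{25434}{995} - 7174\right) \left(- \frac{112025477989}{13814185}\right) = \left(- \frac{7112696}{995}\right) \left(- \frac{112025477989}{13814185}\right) = \frac{796803169190448344}{13745114075}$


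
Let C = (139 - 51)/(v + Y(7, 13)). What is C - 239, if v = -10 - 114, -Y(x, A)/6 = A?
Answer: -24183/101 ≈ -239.44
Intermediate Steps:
Y(x, A) = -6*A
v = -124
C = -44/101 (C = (139 - 51)/(-124 - 6*13) = 88/(-124 - 78) = 88/(-202) = 88*(-1/202) = -44/101 ≈ -0.43564)
C - 239 = -44/101 - 239 = -24183/101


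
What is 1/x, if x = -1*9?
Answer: -1/9 ≈ -0.11111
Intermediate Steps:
x = -9
1/x = 1/(-9) = -1/9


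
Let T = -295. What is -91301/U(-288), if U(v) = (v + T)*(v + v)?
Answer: -91301/335808 ≈ -0.27188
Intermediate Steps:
U(v) = 2*v*(-295 + v) (U(v) = (v - 295)*(v + v) = (-295 + v)*(2*v) = 2*v*(-295 + v))
-91301/U(-288) = -91301*(-1/(576*(-295 - 288))) = -91301/(2*(-288)*(-583)) = -91301/335808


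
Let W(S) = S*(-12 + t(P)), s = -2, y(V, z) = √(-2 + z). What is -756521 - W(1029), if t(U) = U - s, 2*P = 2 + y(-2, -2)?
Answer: -747260 - 1029*I ≈ -7.4726e+5 - 1029.0*I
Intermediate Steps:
P = 1 + I (P = (2 + √(-2 - 2))/2 = (2 + √(-4))/2 = (2 + 2*I)/2 = 1 + I ≈ 1.0 + 1.0*I)
t(U) = 2 + U (t(U) = U - 1*(-2) = U + 2 = 2 + U)
W(S) = S*(-9 + I) (W(S) = S*(-12 + (2 + (1 + I))) = S*(-12 + (3 + I)) = S*(-9 + I))
-756521 - W(1029) = -756521 - 1029*(-9 + I) = -756521 - (-9261 + 1029*I) = -756521 + (9261 - 1029*I) = -747260 - 1029*I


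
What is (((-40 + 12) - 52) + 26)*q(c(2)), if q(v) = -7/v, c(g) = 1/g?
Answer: 756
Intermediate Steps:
(((-40 + 12) - 52) + 26)*q(c(2)) = (((-40 + 12) - 52) + 26)*(-7/(1/2)) = ((-28 - 52) + 26)*(-7/½) = (-80 + 26)*(-7*2) = -54*(-14) = 756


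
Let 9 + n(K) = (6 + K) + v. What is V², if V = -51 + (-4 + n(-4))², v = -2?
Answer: 13924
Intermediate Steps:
n(K) = -5 + K (n(K) = -9 + ((6 + K) - 2) = -9 + (4 + K) = -5 + K)
V = 118 (V = -51 + (-4 + (-5 - 4))² = -51 + (-4 - 9)² = -51 + (-13)² = -51 + 169 = 118)
V² = 118² = 13924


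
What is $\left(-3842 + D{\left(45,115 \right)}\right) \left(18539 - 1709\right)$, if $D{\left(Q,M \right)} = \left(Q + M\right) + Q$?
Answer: $-61210710$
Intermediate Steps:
$D{\left(Q,M \right)} = M + 2 Q$ ($D{\left(Q,M \right)} = \left(M + Q\right) + Q = M + 2 Q$)
$\left(-3842 + D{\left(45,115 \right)}\right) \left(18539 - 1709\right) = \left(-3842 + \left(115 + 2 \cdot 45\right)\right) \left(18539 - 1709\right) = \left(-3842 + \left(115 + 90\right)\right) 16830 = \left(-3842 + 205\right) 16830 = \left(-3637\right) 16830 = -61210710$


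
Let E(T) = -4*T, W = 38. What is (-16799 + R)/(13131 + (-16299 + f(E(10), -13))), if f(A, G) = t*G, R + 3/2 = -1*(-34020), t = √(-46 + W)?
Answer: -6818922/1254697 + 447707*I*√2/10037576 ≈ -5.4347 + 0.063078*I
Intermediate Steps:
t = 2*I*√2 (t = √(-46 + 38) = √(-8) = 2*I*√2 ≈ 2.8284*I)
R = 68037/2 (R = -3/2 - 1*(-34020) = -3/2 + 34020 = 68037/2 ≈ 34019.)
f(A, G) = 2*I*G*√2 (f(A, G) = (2*I*√2)*G = 2*I*G*√2)
(-16799 + R)/(13131 + (-16299 + f(E(10), -13))) = (-16799 + 68037/2)/(13131 + (-16299 + 2*I*(-13)*√2)) = 34439/(2*(13131 + (-16299 - 26*I*√2))) = 34439/(2*(-3168 - 26*I*√2))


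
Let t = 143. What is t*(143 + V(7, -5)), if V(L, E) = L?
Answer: 21450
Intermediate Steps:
t*(143 + V(7, -5)) = 143*(143 + 7) = 143*150 = 21450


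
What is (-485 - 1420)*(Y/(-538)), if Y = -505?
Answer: -962025/538 ≈ -1788.2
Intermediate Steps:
(-485 - 1420)*(Y/(-538)) = (-485 - 1420)*(-505/(-538)) = -(-962025)*(-1)/538 = -1905*505/538 = -962025/538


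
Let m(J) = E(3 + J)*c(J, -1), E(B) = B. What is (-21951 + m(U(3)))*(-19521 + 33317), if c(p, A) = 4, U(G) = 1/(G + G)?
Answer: -907983740/3 ≈ -3.0266e+8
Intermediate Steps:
U(G) = 1/(2*G)
m(J) = 12 + 4*J (m(J) = (3 + J)*4 = 12 + 4*J)
(-21951 + m(U(3)))*(-19521 + 33317) = (-21951 + (12 + 4*((½)/3)))*(-19521 + 33317) = (-21951 + (12 + 4*((½)*(⅓))))*13796 = (-21951 + (12 + 4*(⅙)))*13796 = (-21951 + (12 + ⅔))*13796 = (-21951 + 38/3)*13796 = -65815/3*13796 = -907983740/3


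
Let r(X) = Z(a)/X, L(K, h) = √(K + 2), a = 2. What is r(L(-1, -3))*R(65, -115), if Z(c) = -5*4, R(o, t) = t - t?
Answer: 0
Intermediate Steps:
R(o, t) = 0
Z(c) = -20
L(K, h) = √(2 + K)
r(X) = -20/X
r(L(-1, -3))*R(65, -115) = -20/√(2 - 1)*0 = -20/(√1)*0 = -20/1*0 = -20*1*0 = -20*0 = 0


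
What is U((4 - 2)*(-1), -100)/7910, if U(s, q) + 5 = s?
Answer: -1/1130 ≈ -0.00088496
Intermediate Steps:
U(s, q) = -5 + s
U((4 - 2)*(-1), -100)/7910 = (-5 + (4 - 2)*(-1))/7910 = (-5 + 2*(-1))*(1/7910) = (-5 - 2)*(1/7910) = -7*1/7910 = -1/1130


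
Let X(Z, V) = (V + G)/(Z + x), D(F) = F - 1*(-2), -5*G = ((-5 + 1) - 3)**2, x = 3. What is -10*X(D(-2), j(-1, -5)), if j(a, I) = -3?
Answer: 128/3 ≈ 42.667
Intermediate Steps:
G = -49/5 (G = -((-5 + 1) - 3)**2/5 = -(-4 - 3)**2/5 = -1/5*(-7)**2 = -1/5*49 = -49/5 ≈ -9.8000)
D(F) = 2 + F (D(F) = F + 2 = 2 + F)
X(Z, V) = (-49/5 + V)/(3 + Z) (X(Z, V) = (V - 49/5)/(Z + 3) = (-49/5 + V)/(3 + Z))
-10*X(D(-2), j(-1, -5)) = -10*(-49/5 - 3)/(3 + (2 - 2)) = -10*(-64)/((3 + 0)*5) = -10*(-64)/(3*5) = -10*(-64/15) = 128/3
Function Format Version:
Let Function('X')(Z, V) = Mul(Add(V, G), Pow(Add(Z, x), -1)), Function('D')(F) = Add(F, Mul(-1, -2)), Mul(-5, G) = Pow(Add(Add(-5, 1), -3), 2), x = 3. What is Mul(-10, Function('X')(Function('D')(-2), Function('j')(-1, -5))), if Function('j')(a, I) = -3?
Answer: Rational(128, 3) ≈ 42.667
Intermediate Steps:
G = Rational(-49, 5) (G = Mul(Rational(-1, 5), Pow(Add(Add(-5, 1), -3), 2)) = Mul(Rational(-1, 5), Pow(Add(-4, -3), 2)) = Mul(Rational(-1, 5), Pow(-7, 2)) = Mul(Rational(-1, 5), 49) = Rational(-49, 5) ≈ -9.8000)
Function('D')(F) = Add(2, F) (Function('D')(F) = Add(F, 2) = Add(2, F))
Function('X')(Z, V) = Mul(Pow(Add(3, Z), -1), Add(Rational(-49, 5), V)) (Function('X')(Z, V) = Mul(Add(V, Rational(-49, 5)), Pow(Add(Z, 3), -1)) = Mul(Add(Rational(-49, 5), V), Pow(Add(3, Z), -1)) = Mul(Pow(Add(3, Z), -1), Add(Rational(-49, 5), V)))
Mul(-10, Function('X')(Function('D')(-2), Function('j')(-1, -5))) = Mul(-10, Mul(Pow(Add(3, Add(2, -2)), -1), Add(Rational(-49, 5), -3))) = Mul(-10, Mul(Pow(Add(3, 0), -1), Rational(-64, 5))) = Mul(-10, Mul(Pow(3, -1), Rational(-64, 5))) = Mul(-10, Mul(Rational(1, 3), Rational(-64, 5))) = Mul(-10, Rational(-64, 15)) = Rational(128, 3)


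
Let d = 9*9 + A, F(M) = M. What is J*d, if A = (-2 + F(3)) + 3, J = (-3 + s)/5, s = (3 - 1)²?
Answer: 17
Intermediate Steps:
s = 4 (s = 2² = 4)
J = ⅕ (J = (-3 + 4)/5 = 1*(⅕) = ⅕ ≈ 0.20000)
A = 4 (A = (-2 + 3) + 3 = 1 + 3 = 4)
d = 85 (d = 9*9 + 4 = 81 + 4 = 85)
J*d = (⅕)*85 = 17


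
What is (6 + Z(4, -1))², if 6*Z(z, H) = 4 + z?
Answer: 484/9 ≈ 53.778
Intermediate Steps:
Z(z, H) = ⅔ + z/6 (Z(z, H) = (4 + z)/6 = ⅔ + z/6)
(6 + Z(4, -1))² = (6 + (⅔ + (⅙)*4))² = (6 + (⅔ + ⅔))² = (6 + 4/3)² = (22/3)² = 484/9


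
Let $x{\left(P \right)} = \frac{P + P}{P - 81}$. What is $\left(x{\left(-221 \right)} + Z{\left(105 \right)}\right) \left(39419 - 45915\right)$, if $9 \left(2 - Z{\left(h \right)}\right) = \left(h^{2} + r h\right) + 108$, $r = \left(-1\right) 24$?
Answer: $\frac{935320064}{151} \approx 6.1942 \cdot 10^{6}$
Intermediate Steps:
$x{\left(P \right)} = \frac{2 P}{-81 + P}$
$r = -24$
$Z{\left(h \right)} = -10 - \frac{h^{2}}{9} + \frac{8 h}{3}$ ($Z{\left(h \right)} = 2 - \frac{\left(h^{2} - 24 h\right) + 108}{9} = 2 - \frac{108 + h^{2} - 24 h}{9} = 2 - \left(12 - \frac{8 h}{3} + \frac{h^{2}}{9}\right) = -10 - \frac{h^{2}}{9} + \frac{8 h}{3}$)
$\left(x{\left(-221 \right)} + Z{\left(105 \right)}\right) \left(39419 - 45915\right) = \left(2 \left(-221\right) \frac{1}{-81 - 221} - \left(-270 + 1225\right)\right) \left(39419 - 45915\right) = \left(2 \left(-221\right) \frac{1}{-302} - 955\right) \left(-6496\right) = \left(2 \left(-221\right) \left(- \frac{1}{302}\right) - 955\right) \left(-6496\right) = \left(\frac{221}{151} - 955\right) \left(-6496\right) = \left(- \frac{143984}{151}\right) \left(-6496\right) = \frac{935320064}{151}$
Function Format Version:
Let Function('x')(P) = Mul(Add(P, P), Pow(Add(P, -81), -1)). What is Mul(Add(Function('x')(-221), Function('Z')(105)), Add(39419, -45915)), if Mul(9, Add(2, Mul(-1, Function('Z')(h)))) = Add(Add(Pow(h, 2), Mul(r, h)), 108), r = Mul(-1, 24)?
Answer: Rational(935320064, 151) ≈ 6.1942e+6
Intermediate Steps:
Function('x')(P) = Mul(2, P, Pow(Add(-81, P), -1)) (Function('x')(P) = Mul(Mul(2, P), Pow(Add(-81, P), -1)) = Mul(2, P, Pow(Add(-81, P), -1)))
r = -24
Function('Z')(h) = Add(-10, Mul(Rational(-1, 9), Pow(h, 2)), Mul(Rational(8, 3), h)) (Function('Z')(h) = Add(2, Mul(Rational(-1, 9), Add(Add(Pow(h, 2), Mul(-24, h)), 108))) = Add(2, Mul(Rational(-1, 9), Add(108, Pow(h, 2), Mul(-24, h)))) = Add(2, Add(-12, Mul(Rational(-1, 9), Pow(h, 2)), Mul(Rational(8, 3), h))) = Add(-10, Mul(Rational(-1, 9), Pow(h, 2)), Mul(Rational(8, 3), h)))
Mul(Add(Function('x')(-221), Function('Z')(105)), Add(39419, -45915)) = Mul(Add(Mul(2, -221, Pow(Add(-81, -221), -1)), Add(-10, Mul(Rational(-1, 9), Pow(105, 2)), Mul(Rational(8, 3), 105))), Add(39419, -45915)) = Mul(Add(Mul(2, -221, Pow(-302, -1)), Add(-10, Mul(Rational(-1, 9), 11025), 280)), -6496) = Mul(Add(Mul(2, -221, Rational(-1, 302)), Add(-10, -1225, 280)), -6496) = Mul(Add(Rational(221, 151), -955), -6496) = Mul(Rational(-143984, 151), -6496) = Rational(935320064, 151)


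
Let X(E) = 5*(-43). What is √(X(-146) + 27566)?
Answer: 3*√3039 ≈ 165.38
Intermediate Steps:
X(E) = -215
√(X(-146) + 27566) = √(-215 + 27566) = √27351 = 3*√3039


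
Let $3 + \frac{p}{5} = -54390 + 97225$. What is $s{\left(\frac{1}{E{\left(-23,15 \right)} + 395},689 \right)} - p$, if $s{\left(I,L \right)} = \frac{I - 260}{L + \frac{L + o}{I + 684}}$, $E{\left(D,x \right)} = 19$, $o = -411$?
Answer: $- \frac{17309031612449903}{80822754630} \approx -2.1416 \cdot 10^{5}$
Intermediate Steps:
$p = 214160$ ($p = -15 + 5 \left(-54390 + 97225\right) = -15 + 5 \cdot 42835 = -15 + 214175 = 214160$)
$s{\left(I,L \right)} = \frac{-260 + I}{L + \frac{-411 + L}{684 + I}}$ ($s{\left(I,L \right)} = \frac{I - 260}{L + \frac{L - 411}{I + 684}} = \frac{-260 + I}{L + \frac{-411 + L}{684 + I}}$)
$s{\left(\frac{1}{E{\left(-23,15 \right)} + 395},689 \right)} - p = \frac{-177840 + \left(\frac{1}{19 + 395}\right)^{2} + \frac{424}{19 + 395}}{-411 + 685 \cdot 689 + \frac{1}{19 + 395} \cdot 689} - 214160 = \frac{-177840 + \left(\frac{1}{414}\right)^{2} + \frac{424}{414}}{-411 + 471965 + \frac{1}{414} \cdot 689} - 214160 = \frac{-177840 + \left(\frac{1}{414}\right)^{2} + 424 \cdot \frac{1}{414}}{-411 + 471965 + \frac{1}{414} \cdot 689} - 214160 = \frac{-177840 + \frac{1}{171396} + \frac{212}{207}}{-411 + 471965 + \frac{689}{414}} - 214160 = \frac{1}{\frac{195224045}{414}} \left(- \frac{30480889103}{171396}\right) - 214160 = \frac{414}{195224045} \left(- \frac{30480889103}{171396}\right) - 214160 = - \frac{30480889103}{80822754630} - 214160 = - \frac{17309031612449903}{80822754630}$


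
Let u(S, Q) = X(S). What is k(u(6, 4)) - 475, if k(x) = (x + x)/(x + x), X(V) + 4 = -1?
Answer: -474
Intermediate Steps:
X(V) = -5 (X(V) = -4 - 1 = -5)
u(S, Q) = -5
k(x) = 1 (k(x) = (2*x)/((2*x)) = (2*x)*(1/(2*x)) = 1)
k(u(6, 4)) - 475 = 1 - 475 = -474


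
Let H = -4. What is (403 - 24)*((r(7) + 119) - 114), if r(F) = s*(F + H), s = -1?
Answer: 758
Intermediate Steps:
r(F) = 4 - F (r(F) = -(F - 4) = -(-4 + F) = 4 - F)
(403 - 24)*((r(7) + 119) - 114) = (403 - 24)*(((4 - 1*7) + 119) - 114) = 379*(((4 - 7) + 119) - 114) = 379*((-3 + 119) - 114) = 379*(116 - 114) = 379*2 = 758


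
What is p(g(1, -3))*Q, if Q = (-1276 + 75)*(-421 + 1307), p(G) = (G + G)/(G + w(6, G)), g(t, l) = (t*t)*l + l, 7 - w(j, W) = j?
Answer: -12769032/5 ≈ -2.5538e+6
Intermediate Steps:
w(j, W) = 7 - j
g(t, l) = l + l*t² (g(t, l) = t²*l + l = l*t² + l = l + l*t²)
p(G) = 2*G/(1 + G) (p(G) = (G + G)/(G + (7 - 1*6)) = (2*G)/(G + (7 - 6)) = (2*G)/(G + 1) = (2*G)/(1 + G) = 2*G/(1 + G))
Q = -1064086 (Q = -1201*886 = -1064086)
p(g(1, -3))*Q = (2*(-3*(1 + 1²))/(1 - 3*(1 + 1²)))*(-1064086) = (2*(-3*(1 + 1))/(1 - 3*(1 + 1)))*(-1064086) = (2*(-3*2)/(1 - 3*2))*(-1064086) = (2*(-6)/(1 - 6))*(-1064086) = (2*(-6)/(-5))*(-1064086) = (2*(-6)*(-⅕))*(-1064086) = (12/5)*(-1064086) = -12769032/5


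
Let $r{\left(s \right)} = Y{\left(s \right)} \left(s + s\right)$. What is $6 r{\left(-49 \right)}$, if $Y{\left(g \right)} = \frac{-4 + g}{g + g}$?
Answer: $-318$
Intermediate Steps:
$Y{\left(g \right)} = \frac{-4 + g}{2 g}$
$r{\left(s \right)} = -4 + s$ ($r{\left(s \right)} = \frac{-4 + s}{2 s} \left(s + s\right) = \frac{-4 + s}{2 s} 2 s = -4 + s$)
$6 r{\left(-49 \right)} = 6 \left(-4 - 49\right) = 6 \left(-53\right) = -318$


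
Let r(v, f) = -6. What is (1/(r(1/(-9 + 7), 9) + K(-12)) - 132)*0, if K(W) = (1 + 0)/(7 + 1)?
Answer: 0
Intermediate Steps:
K(W) = ⅛ (K(W) = 1/8 = 1*(⅛) = ⅛)
(1/(r(1/(-9 + 7), 9) + K(-12)) - 132)*0 = (1/(-6 + ⅛) - 132)*0 = (1/(-47/8) - 132)*0 = (-8/47 - 132)*0 = -6212/47*0 = 0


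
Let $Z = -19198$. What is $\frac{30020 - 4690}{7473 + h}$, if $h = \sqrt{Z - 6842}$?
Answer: $\frac{63097030}{18623923} - \frac{50660 i \sqrt{6510}}{55871769} \approx 3.388 - 0.073158 i$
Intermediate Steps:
$h = 2 i \sqrt{6510}$ ($h = \sqrt{-19198 - 6842} = \sqrt{-26040} = 2 i \sqrt{6510} \approx 161.37 i$)
$\frac{30020 - 4690}{7473 + h} = \frac{30020 - 4690}{7473 + 2 i \sqrt{6510}} = \frac{25330}{7473 + 2 i \sqrt{6510}}$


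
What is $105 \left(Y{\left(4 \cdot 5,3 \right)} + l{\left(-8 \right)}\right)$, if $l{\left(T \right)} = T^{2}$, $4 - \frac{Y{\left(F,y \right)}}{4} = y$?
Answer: $7140$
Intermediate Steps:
$Y{\left(F,y \right)} = 16 - 4 y$
$105 \left(Y{\left(4 \cdot 5,3 \right)} + l{\left(-8 \right)}\right) = 105 \left(\left(16 - 12\right) + \left(-8\right)^{2}\right) = 105 \left(\left(16 - 12\right) + 64\right) = 105 \left(4 + 64\right) = 105 \cdot 68 = 7140$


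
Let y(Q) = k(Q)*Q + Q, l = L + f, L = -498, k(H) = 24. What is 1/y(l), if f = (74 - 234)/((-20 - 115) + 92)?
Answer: -43/531350 ≈ -8.0926e-5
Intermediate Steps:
f = 160/43 (f = -160/(-135 + 92) = -160/(-43) = -160*(-1/43) = 160/43 ≈ 3.7209)
l = -21254/43 (l = -498 + 160/43 = -21254/43 ≈ -494.28)
y(Q) = 25*Q (y(Q) = 24*Q + Q = 25*Q)
1/y(l) = 1/(25*(-21254/43)) = 1/(-531350/43) = -43/531350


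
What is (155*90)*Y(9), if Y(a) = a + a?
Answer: 251100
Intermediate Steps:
Y(a) = 2*a
(155*90)*Y(9) = (155*90)*(2*9) = 13950*18 = 251100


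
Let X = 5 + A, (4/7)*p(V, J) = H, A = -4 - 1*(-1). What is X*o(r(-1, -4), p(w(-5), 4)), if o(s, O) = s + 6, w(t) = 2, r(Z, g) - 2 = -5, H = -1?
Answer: 6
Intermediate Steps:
A = -3 (A = -4 + 1 = -3)
r(Z, g) = -3 (r(Z, g) = 2 - 5 = -3)
p(V, J) = -7/4 (p(V, J) = (7/4)*(-1) = -7/4)
o(s, O) = 6 + s
X = 2 (X = 5 - 3 = 2)
X*o(r(-1, -4), p(w(-5), 4)) = 2*(6 - 3) = 2*3 = 6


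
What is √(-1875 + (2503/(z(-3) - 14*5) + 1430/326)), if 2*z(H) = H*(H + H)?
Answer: 23*I*√357261933/9943 ≈ 43.722*I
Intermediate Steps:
z(H) = H² (z(H) = (H*(H + H))/2 = (H*(2*H))/2 = (2*H²)/2 = H²)
√(-1875 + (2503/(z(-3) - 14*5) + 1430/326)) = √(-1875 + (2503/((-3)² - 14*5) + 1430/326)) = √(-1875 + (2503/(9 - 70) + 1430*(1/326))) = √(-1875 + (2503/(-61) + 715/163)) = √(-1875 + (2503*(-1/61) + 715/163)) = √(-1875 + (-2503/61 + 715/163)) = √(-1875 - 364374/9943) = √(-19007499/9943) = 23*I*√357261933/9943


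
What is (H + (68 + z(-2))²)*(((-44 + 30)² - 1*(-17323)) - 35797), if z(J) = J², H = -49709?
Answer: 813827950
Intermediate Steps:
(H + (68 + z(-2))²)*(((-44 + 30)² - 1*(-17323)) - 35797) = (-49709 + (68 + (-2)²)²)*(((-44 + 30)² - 1*(-17323)) - 35797) = (-49709 + (68 + 4)²)*(((-14)² + 17323) - 35797) = (-49709 + 72²)*((196 + 17323) - 35797) = (-49709 + 5184)*(17519 - 35797) = -44525*(-18278) = 813827950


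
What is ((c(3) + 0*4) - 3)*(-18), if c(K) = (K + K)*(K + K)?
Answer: -594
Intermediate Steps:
c(K) = 4*K² (c(K) = (2*K)*(2*K) = 4*K²)
((c(3) + 0*4) - 3)*(-18) = ((4*3² + 0*4) - 3)*(-18) = ((4*9 + 0) - 3)*(-18) = ((36 + 0) - 3)*(-18) = (36 - 3)*(-18) = 33*(-18) = -594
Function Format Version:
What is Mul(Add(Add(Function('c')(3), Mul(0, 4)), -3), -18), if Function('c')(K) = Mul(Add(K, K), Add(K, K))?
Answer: -594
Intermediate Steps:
Function('c')(K) = Mul(4, Pow(K, 2)) (Function('c')(K) = Mul(Mul(2, K), Mul(2, K)) = Mul(4, Pow(K, 2)))
Mul(Add(Add(Function('c')(3), Mul(0, 4)), -3), -18) = Mul(Add(Add(Mul(4, Pow(3, 2)), Mul(0, 4)), -3), -18) = Mul(Add(Add(Mul(4, 9), 0), -3), -18) = Mul(Add(Add(36, 0), -3), -18) = Mul(Add(36, -3), -18) = Mul(33, -18) = -594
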